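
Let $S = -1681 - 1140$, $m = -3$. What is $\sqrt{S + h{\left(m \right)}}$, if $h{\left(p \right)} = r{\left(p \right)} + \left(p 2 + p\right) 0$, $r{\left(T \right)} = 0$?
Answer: $i \sqrt{2821} \approx 53.113 i$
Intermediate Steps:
$h{\left(p \right)} = 0$ ($h{\left(p \right)} = 0 + \left(p 2 + p\right) 0 = 0 + \left(2 p + p\right) 0 = 0 + 3 p 0 = 0 + 0 = 0$)
$S = -2821$ ($S = -1681 - 1140 = -2821$)
$\sqrt{S + h{\left(m \right)}} = \sqrt{-2821 + 0} = \sqrt{-2821} = i \sqrt{2821}$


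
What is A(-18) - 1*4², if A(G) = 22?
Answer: 6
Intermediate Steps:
A(-18) - 1*4² = 22 - 1*4² = 22 - 1*16 = 22 - 16 = 6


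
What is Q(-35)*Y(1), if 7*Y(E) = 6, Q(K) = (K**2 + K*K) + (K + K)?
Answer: 2040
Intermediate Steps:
Q(K) = 2*K + 2*K**2 (Q(K) = (K**2 + K**2) + 2*K = 2*K**2 + 2*K = 2*K + 2*K**2)
Y(E) = 6/7 (Y(E) = (1/7)*6 = 6/7)
Q(-35)*Y(1) = (2*(-35)*(1 - 35))*(6/7) = (2*(-35)*(-34))*(6/7) = 2380*(6/7) = 2040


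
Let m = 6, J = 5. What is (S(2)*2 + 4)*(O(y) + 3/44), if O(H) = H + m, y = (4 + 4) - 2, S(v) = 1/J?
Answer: 531/10 ≈ 53.100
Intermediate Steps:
S(v) = ⅕ (S(v) = 1/5 = ⅕)
y = 6 (y = 8 - 2 = 6)
O(H) = 6 + H (O(H) = H + 6 = 6 + H)
(S(2)*2 + 4)*(O(y) + 3/44) = ((⅕)*2 + 4)*((6 + 6) + 3/44) = (⅖ + 4)*(12 + 3*(1/44)) = 22*(12 + 3/44)/5 = (22/5)*(531/44) = 531/10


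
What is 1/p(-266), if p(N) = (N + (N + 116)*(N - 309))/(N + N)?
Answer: -133/21496 ≈ -0.0061872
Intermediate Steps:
p(N) = (N + (-309 + N)*(116 + N))/(2*N) (p(N) = (N + (116 + N)*(-309 + N))/((2*N)) = (N + (-309 + N)*(116 + N))*(1/(2*N)) = (N + (-309 + N)*(116 + N))/(2*N))
1/p(-266) = 1/(-96 + (1/2)*(-266) - 17922/(-266)) = 1/(-96 - 133 - 17922*(-1/266)) = 1/(-96 - 133 + 8961/133) = 1/(-21496/133) = -133/21496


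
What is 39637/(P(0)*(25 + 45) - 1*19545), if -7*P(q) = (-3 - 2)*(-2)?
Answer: -39637/19645 ≈ -2.0177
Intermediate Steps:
P(q) = -10/7 (P(q) = -(-3 - 2)*(-2)/7 = -(-5)*(-2)/7 = -1/7*10 = -10/7)
39637/(P(0)*(25 + 45) - 1*19545) = 39637/(-10*(25 + 45)/7 - 1*19545) = 39637/(-10/7*70 - 19545) = 39637/(-100 - 19545) = 39637/(-19645) = 39637*(-1/19645) = -39637/19645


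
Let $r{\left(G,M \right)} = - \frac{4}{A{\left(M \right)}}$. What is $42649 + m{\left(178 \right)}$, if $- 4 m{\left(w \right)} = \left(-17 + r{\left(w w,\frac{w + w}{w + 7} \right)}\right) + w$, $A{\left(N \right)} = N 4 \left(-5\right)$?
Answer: $\frac{60674823}{1424} \approx 42609.0$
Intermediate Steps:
$A{\left(N \right)} = - 20 N$ ($A{\left(N \right)} = 4 N \left(-5\right) = - 20 N$)
$r{\left(G,M \right)} = \frac{1}{5 M}$ ($r{\left(G,M \right)} = - \frac{4}{\left(-20\right) M} = - 4 \left(- \frac{1}{20 M}\right) = \frac{1}{5 M}$)
$m{\left(w \right)} = \frac{17}{4} - \frac{w}{4} - \frac{7 + w}{40 w}$ ($m{\left(w \right)} = - \frac{\left(-17 + \frac{1}{5 \frac{w + w}{w + 7}}\right) + w}{4} = - \frac{\left(-17 + \frac{1}{5 \frac{2 w}{7 + w}}\right) + w}{4} = - \frac{\left(-17 + \frac{\frac{1}{2} \frac{1}{w} \left(7 + w\right)}{5}\right) + w}{4} = - \frac{\left(-17 + \frac{7 + w}{10 w}\right) + w}{4} = - \frac{-17 + w + \frac{7 + w}{10 w}}{4} = \frac{17}{4} - \frac{w}{4} - \frac{7 + w}{40 w}$)
$42649 + m{\left(178 \right)} = 42649 - \left(\frac{1611}{40} + \frac{7}{7120}\right) = 42649 - \frac{57353}{1424} = \frac{60674823}{1424}$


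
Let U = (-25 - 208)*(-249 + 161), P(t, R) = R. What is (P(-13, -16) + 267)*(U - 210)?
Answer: 5093794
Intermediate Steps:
U = 20504 (U = -233*(-88) = 20504)
(P(-13, -16) + 267)*(U - 210) = (-16 + 267)*(20504 - 210) = 251*20294 = 5093794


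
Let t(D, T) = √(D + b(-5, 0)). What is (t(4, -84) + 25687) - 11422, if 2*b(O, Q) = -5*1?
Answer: 14265 + √6/2 ≈ 14266.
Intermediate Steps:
b(O, Q) = -5/2 (b(O, Q) = (-5*1)/2 = (½)*(-5) = -5/2)
t(D, T) = √(-5/2 + D) (t(D, T) = √(D - 5/2) = √(-5/2 + D))
(t(4, -84) + 25687) - 11422 = (√(-10 + 4*4)/2 + 25687) - 11422 = (√(-10 + 16)/2 + 25687) - 11422 = (√6/2 + 25687) - 11422 = (25687 + √6/2) - 11422 = 14265 + √6/2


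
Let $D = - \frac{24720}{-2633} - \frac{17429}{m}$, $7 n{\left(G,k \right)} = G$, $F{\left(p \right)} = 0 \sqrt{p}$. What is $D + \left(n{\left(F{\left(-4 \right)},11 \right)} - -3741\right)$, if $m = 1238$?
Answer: $\frac{12179078417}{3259654} \approx 3736.3$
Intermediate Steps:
$F{\left(p \right)} = 0$
$n{\left(G,k \right)} = \frac{G}{7}$
$D = - \frac{15287197}{3259654}$ ($D = - \frac{24720}{-2633} - \frac{17429}{1238} = \left(-24720\right) \left(- \frac{1}{2633}\right) - \frac{17429}{1238} = \frac{24720}{2633} - \frac{17429}{1238} = - \frac{15287197}{3259654} \approx -4.6898$)
$D + \left(n{\left(F{\left(-4 \right)},11 \right)} - -3741\right) = - \frac{15287197}{3259654} + \left(\frac{1}{7} \cdot 0 - -3741\right) = - \frac{15287197}{3259654} + \left(0 + 3741\right) = - \frac{15287197}{3259654} + 3741 = \frac{12179078417}{3259654}$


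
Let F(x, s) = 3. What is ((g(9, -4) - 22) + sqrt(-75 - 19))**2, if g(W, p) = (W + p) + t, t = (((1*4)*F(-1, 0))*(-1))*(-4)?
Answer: (31 + I*sqrt(94))**2 ≈ 867.0 + 601.11*I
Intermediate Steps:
t = 48 (t = (((1*4)*3)*(-1))*(-4) = ((4*3)*(-1))*(-4) = (12*(-1))*(-4) = -12*(-4) = 48)
g(W, p) = 48 + W + p (g(W, p) = (W + p) + 48 = 48 + W + p)
((g(9, -4) - 22) + sqrt(-75 - 19))**2 = (((48 + 9 - 4) - 22) + sqrt(-75 - 19))**2 = ((53 - 22) + sqrt(-94))**2 = (31 + I*sqrt(94))**2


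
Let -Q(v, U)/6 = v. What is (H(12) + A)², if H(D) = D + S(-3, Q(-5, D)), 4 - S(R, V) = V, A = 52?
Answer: 1444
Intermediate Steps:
Q(v, U) = -6*v
S(R, V) = 4 - V
H(D) = -26 + D (H(D) = D + (4 - (-6)*(-5)) = D + (4 - 1*30) = D + (4 - 30) = D - 26 = -26 + D)
(H(12) + A)² = ((-26 + 12) + 52)² = (-14 + 52)² = 38² = 1444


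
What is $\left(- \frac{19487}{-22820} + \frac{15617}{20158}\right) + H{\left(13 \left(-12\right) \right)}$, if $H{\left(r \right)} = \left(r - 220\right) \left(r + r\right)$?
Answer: $\frac{26982460726803}{230002780} \approx 1.1731 \cdot 10^{5}$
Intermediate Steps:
$H{\left(r \right)} = 2 r \left(-220 + r\right)$ ($H{\left(r \right)} = \left(-220 + r\right) 2 r = 2 r \left(-220 + r\right)$)
$\left(- \frac{19487}{-22820} + \frac{15617}{20158}\right) + H{\left(13 \left(-12\right) \right)} = \left(- \frac{19487}{-22820} + \frac{15617}{20158}\right) + 2 \cdot 13 \left(-12\right) \left(-220 + 13 \left(-12\right)\right) = \left(\left(-19487\right) \left(- \frac{1}{22820}\right) + 15617 \cdot \frac{1}{20158}\right) + 2 \left(-156\right) \left(-220 - 156\right) = \left(\frac{19487}{22820} + \frac{15617}{20158}\right) + 2 \left(-156\right) \left(-376\right) = \frac{374599443}{230002780} + 117312 = \frac{26982460726803}{230002780}$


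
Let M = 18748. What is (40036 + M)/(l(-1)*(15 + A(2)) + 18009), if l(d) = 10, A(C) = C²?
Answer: 58784/18199 ≈ 3.2301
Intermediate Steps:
(40036 + M)/(l(-1)*(15 + A(2)) + 18009) = (40036 + 18748)/(10*(15 + 2²) + 18009) = 58784/(10*(15 + 4) + 18009) = 58784/(10*19 + 18009) = 58784/(190 + 18009) = 58784/18199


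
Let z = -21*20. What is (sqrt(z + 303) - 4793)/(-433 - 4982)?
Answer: 4793/5415 - I*sqrt(13)/1805 ≈ 0.88513 - 0.0019975*I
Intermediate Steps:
z = -420
(sqrt(z + 303) - 4793)/(-433 - 4982) = (sqrt(-420 + 303) - 4793)/(-433 - 4982) = (sqrt(-117) - 4793)/(-5415) = (3*I*sqrt(13) - 4793)*(-1/5415) = (-4793 + 3*I*sqrt(13))*(-1/5415) = 4793/5415 - I*sqrt(13)/1805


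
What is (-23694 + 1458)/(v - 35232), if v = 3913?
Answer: 22236/31319 ≈ 0.70998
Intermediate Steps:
(-23694 + 1458)/(v - 35232) = (-23694 + 1458)/(3913 - 35232) = -22236/(-31319) = -22236*(-1/31319) = 22236/31319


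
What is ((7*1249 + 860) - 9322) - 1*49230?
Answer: -48949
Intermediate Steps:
((7*1249 + 860) - 9322) - 1*49230 = ((8743 + 860) - 9322) - 49230 = (9603 - 9322) - 49230 = 281 - 49230 = -48949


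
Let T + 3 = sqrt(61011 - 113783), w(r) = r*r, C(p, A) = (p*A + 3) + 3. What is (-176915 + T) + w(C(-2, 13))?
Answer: -176518 + 2*I*sqrt(13193) ≈ -1.7652e+5 + 229.72*I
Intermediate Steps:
C(p, A) = 6 + A*p (C(p, A) = (A*p + 3) + 3 = (3 + A*p) + 3 = 6 + A*p)
w(r) = r**2
T = -3 + 2*I*sqrt(13193) (T = -3 + sqrt(61011 - 113783) = -3 + sqrt(-52772) = -3 + 2*I*sqrt(13193) ≈ -3.0 + 229.72*I)
(-176915 + T) + w(C(-2, 13)) = (-176915 + (-3 + 2*I*sqrt(13193))) + (6 + 13*(-2))**2 = (-176918 + 2*I*sqrt(13193)) + (6 - 26)**2 = (-176918 + 2*I*sqrt(13193)) + (-20)**2 = (-176918 + 2*I*sqrt(13193)) + 400 = -176518 + 2*I*sqrt(13193)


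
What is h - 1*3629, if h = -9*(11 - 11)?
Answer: -3629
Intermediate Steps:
h = 0 (h = -9*0 = 0)
h - 1*3629 = 0 - 1*3629 = 0 - 3629 = -3629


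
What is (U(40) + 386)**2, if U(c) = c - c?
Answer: 148996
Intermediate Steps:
U(c) = 0
(U(40) + 386)**2 = (0 + 386)**2 = 386**2 = 148996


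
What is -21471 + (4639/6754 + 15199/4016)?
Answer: -291129746937/13562032 ≈ -21467.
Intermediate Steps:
-21471 + (4639/6754 + 15199/4016) = -21471 + 60642135/13562032 = -291129746937/13562032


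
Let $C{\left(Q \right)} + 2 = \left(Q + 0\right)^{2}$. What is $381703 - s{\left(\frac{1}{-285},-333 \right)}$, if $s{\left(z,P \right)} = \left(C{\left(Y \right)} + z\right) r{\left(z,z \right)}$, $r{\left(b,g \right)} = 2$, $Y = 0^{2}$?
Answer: $\frac{108786497}{285} \approx 3.8171 \cdot 10^{5}$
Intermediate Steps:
$Y = 0$
$C{\left(Q \right)} = -2 + Q^{2}$ ($C{\left(Q \right)} = -2 + \left(Q + 0\right)^{2} = -2 + Q^{2}$)
$s{\left(z,P \right)} = -4 + 2 z$ ($s{\left(z,P \right)} = \left(\left(-2 + 0^{2}\right) + z\right) 2 = \left(\left(-2 + 0\right) + z\right) 2 = \left(-2 + z\right) 2 = -4 + 2 z$)
$381703 - s{\left(\frac{1}{-285},-333 \right)} = 381703 - \left(-4 + \frac{2}{-285}\right) = 381703 - \left(-4 + 2 \left(- \frac{1}{285}\right)\right) = 381703 - \left(-4 - \frac{2}{285}\right) = 381703 - - \frac{1142}{285} = 381703 + \frac{1142}{285} = \frac{108786497}{285}$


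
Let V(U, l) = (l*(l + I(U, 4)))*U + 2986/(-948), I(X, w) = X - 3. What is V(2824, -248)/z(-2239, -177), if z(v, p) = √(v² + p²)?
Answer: -854150701397*√201778/478213860 ≈ -8.0232e+5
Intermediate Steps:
I(X, w) = -3 + X
V(U, l) = -1493/474 + U*l*(-3 + U + l) (V(U, l) = (l*(l + (-3 + U)))*U + 2986/(-948) = (l*(-3 + U + l))*U + 2986*(-1/948) = U*l*(-3 + U + l) - 1493/474 = -1493/474 + U*l*(-3 + U + l))
z(v, p) = √(p² + v²)
V(2824, -248)/z(-2239, -177) = (-1493/474 + 2824*(-248)² + 2824*(-248)*(-3 + 2824))/(√((-177)² + (-2239)²)) = (-1493/474 + 2824*61504 + 2824*(-248)*2821)/(√(31329 + 5013121)) = (-1493/474 + 173687296 - 1975692992)/(√5044450) = -854150701397*√201778/1008890/474 = -854150701397*√201778/478213860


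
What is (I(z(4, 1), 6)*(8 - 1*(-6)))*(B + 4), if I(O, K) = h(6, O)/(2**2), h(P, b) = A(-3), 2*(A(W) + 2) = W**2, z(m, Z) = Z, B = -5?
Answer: -35/4 ≈ -8.7500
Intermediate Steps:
A(W) = -2 + W**2/2
h(P, b) = 5/2 (h(P, b) = -2 + (1/2)*(-3)**2 = -2 + (1/2)*9 = -2 + 9/2 = 5/2)
I(O, K) = 5/8 (I(O, K) = 5/(2*(2**2)) = (5/2)/4 = (5/2)*(1/4) = 5/8)
(I(z(4, 1), 6)*(8 - 1*(-6)))*(B + 4) = (5*(8 - 1*(-6))/8)*(-5 + 4) = (5*(8 + 6)/8)*(-1) = ((5/8)*14)*(-1) = (35/4)*(-1) = -35/4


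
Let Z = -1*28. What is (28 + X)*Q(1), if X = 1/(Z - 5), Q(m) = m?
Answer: 923/33 ≈ 27.970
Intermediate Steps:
Z = -28
X = -1/33 (X = 1/(-28 - 5) = 1/(-33) = -1/33 ≈ -0.030303)
(28 + X)*Q(1) = (28 - 1/33)*1 = (923/33)*1 = 923/33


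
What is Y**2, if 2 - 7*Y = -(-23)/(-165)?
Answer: 124609/1334025 ≈ 0.093408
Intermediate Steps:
Y = 353/1155 (Y = 2/7 - (-1)*(-23/(-165))/7 = 2/7 - (-1)*(-23*(-1/165))/7 = 2/7 - (-1)*23/(7*165) = 2/7 - 1/7*(-23/165) = 2/7 + 23/1155 = 353/1155 ≈ 0.30563)
Y**2 = (353/1155)**2 = 124609/1334025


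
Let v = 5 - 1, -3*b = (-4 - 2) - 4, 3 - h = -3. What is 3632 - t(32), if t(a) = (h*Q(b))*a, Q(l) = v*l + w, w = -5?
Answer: 2032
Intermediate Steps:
h = 6 (h = 3 - 1*(-3) = 3 + 3 = 6)
b = 10/3 (b = -((-4 - 2) - 4)/3 = -(-6 - 4)/3 = -⅓*(-10) = 10/3 ≈ 3.3333)
v = 4
Q(l) = -5 + 4*l (Q(l) = 4*l - 5 = -5 + 4*l)
t(a) = 50*a (t(a) = (6*(-5 + 4*(10/3)))*a = (6*(-5 + 40/3))*a = (6*(25/3))*a = 50*a)
3632 - t(32) = 3632 - 50*32 = 3632 - 1*1600 = 3632 - 1600 = 2032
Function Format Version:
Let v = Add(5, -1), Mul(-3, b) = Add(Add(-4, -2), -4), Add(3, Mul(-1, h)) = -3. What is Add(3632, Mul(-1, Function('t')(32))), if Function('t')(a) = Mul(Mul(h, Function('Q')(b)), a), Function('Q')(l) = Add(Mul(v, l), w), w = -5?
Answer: 2032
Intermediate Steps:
h = 6 (h = Add(3, Mul(-1, -3)) = Add(3, 3) = 6)
b = Rational(10, 3) (b = Mul(Rational(-1, 3), Add(Add(-4, -2), -4)) = Mul(Rational(-1, 3), Add(-6, -4)) = Mul(Rational(-1, 3), -10) = Rational(10, 3) ≈ 3.3333)
v = 4
Function('Q')(l) = Add(-5, Mul(4, l)) (Function('Q')(l) = Add(Mul(4, l), -5) = Add(-5, Mul(4, l)))
Function('t')(a) = Mul(50, a) (Function('t')(a) = Mul(Mul(6, Add(-5, Mul(4, Rational(10, 3)))), a) = Mul(Mul(6, Add(-5, Rational(40, 3))), a) = Mul(Mul(6, Rational(25, 3)), a) = Mul(50, a))
Add(3632, Mul(-1, Function('t')(32))) = Add(3632, Mul(-1, Mul(50, 32))) = Add(3632, Mul(-1, 1600)) = Add(3632, -1600) = 2032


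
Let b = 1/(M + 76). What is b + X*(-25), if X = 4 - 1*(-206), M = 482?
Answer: -2929499/558 ≈ -5250.0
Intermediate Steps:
b = 1/558 (b = 1/(482 + 76) = 1/558 ≈ 0.0017921)
X = 210 (X = 4 + 206 = 210)
b + X*(-25) = 1/558 + 210*(-25) = 1/558 - 5250 = -2929499/558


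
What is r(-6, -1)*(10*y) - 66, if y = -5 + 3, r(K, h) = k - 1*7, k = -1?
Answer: 94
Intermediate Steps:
r(K, h) = -8 (r(K, h) = -1 - 1*7 = -1 - 7 = -8)
y = -2
r(-6, -1)*(10*y) - 66 = -80*(-2) - 66 = -8*(-20) - 66 = 160 - 66 = 94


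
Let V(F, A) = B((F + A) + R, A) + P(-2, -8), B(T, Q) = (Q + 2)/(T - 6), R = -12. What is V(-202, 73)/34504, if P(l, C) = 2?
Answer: 73/1690696 ≈ 4.3178e-5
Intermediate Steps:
B(T, Q) = (2 + Q)/(-6 + T)
V(F, A) = 2 + (2 + A)/(-18 + A + F) (V(F, A) = (2 + A)/(-6 + ((F + A) - 12)) + 2 = (2 + A)/(-6 + ((A + F) - 12)) + 2 = (2 + A)/(-6 + (-12 + A + F)) + 2 = (2 + A)/(-18 + A + F) + 2 = 2 + (2 + A)/(-18 + A + F))
V(-202, 73)/34504 = ((-34 + 2*(-202) + 3*73)/(-18 + 73 - 202))/34504 = ((-34 - 404 + 219)/(-147))*(1/34504) = -1/147*(-219)*(1/34504) = (73/49)*(1/34504) = 73/1690696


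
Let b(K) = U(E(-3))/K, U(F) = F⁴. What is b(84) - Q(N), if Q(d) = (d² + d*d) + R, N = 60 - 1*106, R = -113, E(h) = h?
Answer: -115305/28 ≈ -4118.0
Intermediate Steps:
N = -46 (N = 60 - 106 = -46)
Q(d) = -113 + 2*d² (Q(d) = (d² + d*d) - 113 = (d² + d²) - 113 = 2*d² - 113 = -113 + 2*d²)
b(K) = 81/K (b(K) = (-3)⁴/K = 81/K)
b(84) - Q(N) = 81/84 - (-113 + 2*(-46)²) = 81*(1/84) - (-113 + 2*2116) = 27/28 - (-113 + 4232) = 27/28 - 1*4119 = 27/28 - 4119 = -115305/28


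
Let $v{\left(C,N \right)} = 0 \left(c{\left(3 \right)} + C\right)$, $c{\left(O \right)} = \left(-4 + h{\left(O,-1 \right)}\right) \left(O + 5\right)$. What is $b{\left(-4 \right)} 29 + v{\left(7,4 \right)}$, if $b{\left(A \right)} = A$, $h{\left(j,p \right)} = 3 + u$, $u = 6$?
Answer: $-116$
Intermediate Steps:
$h{\left(j,p \right)} = 9$ ($h{\left(j,p \right)} = 3 + 6 = 9$)
$c{\left(O \right)} = 25 + 5 O$ ($c{\left(O \right)} = \left(-4 + 9\right) \left(O + 5\right) = 5 \left(5 + O\right) = 25 + 5 O$)
$v{\left(C,N \right)} = 0$ ($v{\left(C,N \right)} = 0 \left(\left(25 + 5 \cdot 3\right) + C\right) = 0 \left(\left(25 + 15\right) + C\right) = 0 \left(40 + C\right) = 0$)
$b{\left(-4 \right)} 29 + v{\left(7,4 \right)} = \left(-4\right) 29 + 0 = -116 + 0 = -116$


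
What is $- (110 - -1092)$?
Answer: $-1202$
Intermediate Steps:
$- (110 - -1092) = - (110 + 1092) = \left(-1\right) 1202 = -1202$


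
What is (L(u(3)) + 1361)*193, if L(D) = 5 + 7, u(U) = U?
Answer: 264989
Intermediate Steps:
L(D) = 12
(L(u(3)) + 1361)*193 = (12 + 1361)*193 = 1373*193 = 264989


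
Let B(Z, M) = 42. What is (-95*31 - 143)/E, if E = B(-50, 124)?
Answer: -1544/21 ≈ -73.524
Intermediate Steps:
E = 42
(-95*31 - 143)/E = (-95*31 - 143)/42 = (-2945 - 143)*(1/42) = -3088*1/42 = -1544/21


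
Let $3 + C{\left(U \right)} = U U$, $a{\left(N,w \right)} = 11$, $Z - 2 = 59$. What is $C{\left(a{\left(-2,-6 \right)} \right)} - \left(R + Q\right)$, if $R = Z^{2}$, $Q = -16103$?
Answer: $12500$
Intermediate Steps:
$Z = 61$ ($Z = 2 + 59 = 61$)
$R = 3721$ ($R = 61^{2} = 3721$)
$C{\left(U \right)} = -3 + U^{2}$ ($C{\left(U \right)} = -3 + U U = -3 + U^{2}$)
$C{\left(a{\left(-2,-6 \right)} \right)} - \left(R + Q\right) = \left(-3 + 11^{2}\right) - \left(3721 - 16103\right) = \left(-3 + 121\right) - -12382 = 118 + 12382 = 12500$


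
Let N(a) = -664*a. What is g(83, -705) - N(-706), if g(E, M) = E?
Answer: -468701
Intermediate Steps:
g(83, -705) - N(-706) = 83 - (-664)*(-706) = 83 - 1*468784 = 83 - 468784 = -468701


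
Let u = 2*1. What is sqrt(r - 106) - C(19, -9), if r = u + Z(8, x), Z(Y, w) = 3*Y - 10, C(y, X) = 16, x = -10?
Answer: -16 + 3*I*sqrt(10) ≈ -16.0 + 9.4868*I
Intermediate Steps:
Z(Y, w) = -10 + 3*Y
u = 2
r = 16 (r = 2 + (-10 + 3*8) = 2 + (-10 + 24) = 2 + 14 = 16)
sqrt(r - 106) - C(19, -9) = sqrt(16 - 106) - 1*16 = sqrt(-90) - 16 = 3*I*sqrt(10) - 16 = -16 + 3*I*sqrt(10)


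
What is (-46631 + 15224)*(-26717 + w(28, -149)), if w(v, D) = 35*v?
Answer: 808321959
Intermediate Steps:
(-46631 + 15224)*(-26717 + w(28, -149)) = (-46631 + 15224)*(-26717 + 35*28) = -31407*(-26717 + 980) = -31407*(-25737) = 808321959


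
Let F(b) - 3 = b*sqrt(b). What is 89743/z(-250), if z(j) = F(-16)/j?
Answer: -13461450/821 - 287177600*I/821 ≈ -16396.0 - 3.4979e+5*I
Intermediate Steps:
F(b) = 3 + b**(3/2) (F(b) = 3 + b*sqrt(b) = 3 + b**(3/2))
z(j) = (3 - 64*I)/j (z(j) = (3 + (-16)**(3/2))/j = (3 - 64*I)/j)
89743/z(-250) = 89743/(((3 - 64*I)/(-250))) = 89743/((-(3 - 64*I)/250)) = 89743/(-3/250 + 32*I/125) = 89743*(12500*(-3/250 - 32*I/125)/821) = 1121787500*(-3/250 - 32*I/125)/821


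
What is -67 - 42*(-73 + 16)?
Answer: 2327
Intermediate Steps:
-67 - 42*(-73 + 16) = -67 - 42*(-57) = -67 + 2394 = 2327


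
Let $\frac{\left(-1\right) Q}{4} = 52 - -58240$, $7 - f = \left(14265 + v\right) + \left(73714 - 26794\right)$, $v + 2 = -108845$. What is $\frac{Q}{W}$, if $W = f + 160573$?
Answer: $- \frac{116584}{104121} \approx -1.1197$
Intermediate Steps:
$v = -108847$ ($v = -2 - 108845 = -108847$)
$f = 47669$ ($f = 7 - \left(\left(14265 - 108847\right) + \left(73714 - 26794\right)\right) = 7 - \left(-94582 + \left(73714 - 26794\right)\right) = 7 - \left(-94582 + 46920\right) = 7 - -47662 = 7 + 47662 = 47669$)
$Q = -233168$ ($Q = - 4 \left(52 - -58240\right) = - 4 \left(52 + 58240\right) = \left(-4\right) 58292 = -233168$)
$W = 208242$ ($W = 47669 + 160573 = 208242$)
$\frac{Q}{W} = - \frac{233168}{208242} = \left(-233168\right) \frac{1}{208242} = - \frac{116584}{104121}$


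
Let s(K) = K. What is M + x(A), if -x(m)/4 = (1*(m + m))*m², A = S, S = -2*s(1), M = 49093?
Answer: 49157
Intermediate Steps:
S = -2 (S = -2*1 = -2)
A = -2
x(m) = -8*m³ (x(m) = -4*1*(m + m)*m² = -4*1*(2*m)*m² = -4*2*m*m² = -8*m³)
M + x(A) = 49093 - 8*(-2)³ = 49093 - 8*(-8) = 49093 + 64 = 49157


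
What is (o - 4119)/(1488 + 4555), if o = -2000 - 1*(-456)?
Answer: -5663/6043 ≈ -0.93712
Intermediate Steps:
o = -1544 (o = -2000 + 456 = -1544)
(o - 4119)/(1488 + 4555) = (-1544 - 4119)/(1488 + 4555) = -5663/6043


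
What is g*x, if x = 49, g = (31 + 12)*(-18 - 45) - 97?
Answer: -137494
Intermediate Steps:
g = -2806 (g = 43*(-63) - 97 = -2709 - 97 = -2806)
g*x = -2806*49 = -137494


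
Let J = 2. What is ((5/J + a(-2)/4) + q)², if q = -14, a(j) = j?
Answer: 144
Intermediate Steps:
((5/J + a(-2)/4) + q)² = ((5/2 - 2/4) - 14)² = ((5*(½) - 2*¼) - 14)² = ((5/2 - ½) - 14)² = (2 - 14)² = (-12)² = 144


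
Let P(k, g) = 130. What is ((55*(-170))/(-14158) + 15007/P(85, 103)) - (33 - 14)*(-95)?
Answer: 1767929653/920270 ≈ 1921.1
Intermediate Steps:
((55*(-170))/(-14158) + 15007/P(85, 103)) - (33 - 14)*(-95) = ((55*(-170))/(-14158) + 15007/130) - (33 - 14)*(-95) = (-9350*(-1/14158) + 15007*(1/130)) - 19*(-95) = (4675/7079 + 15007/130) - 1*(-1805) = 106842303/920270 + 1805 = 1767929653/920270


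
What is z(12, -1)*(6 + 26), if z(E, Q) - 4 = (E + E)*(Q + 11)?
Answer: 7808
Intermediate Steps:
z(E, Q) = 4 + 2*E*(11 + Q) (z(E, Q) = 4 + (E + E)*(Q + 11) = 4 + (2*E)*(11 + Q) = 4 + 2*E*(11 + Q))
z(12, -1)*(6 + 26) = (4 + 22*12 + 2*12*(-1))*(6 + 26) = (4 + 264 - 24)*32 = 244*32 = 7808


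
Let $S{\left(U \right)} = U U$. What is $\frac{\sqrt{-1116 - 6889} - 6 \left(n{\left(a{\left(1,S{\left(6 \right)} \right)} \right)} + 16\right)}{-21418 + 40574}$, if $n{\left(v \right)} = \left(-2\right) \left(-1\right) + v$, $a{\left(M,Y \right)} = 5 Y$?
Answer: $- \frac{297}{4789} + \frac{i \sqrt{8005}}{19156} \approx -0.062017 + 0.0046706 i$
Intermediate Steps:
$S{\left(U \right)} = U^{2}$
$n{\left(v \right)} = 2 + v$
$\frac{\sqrt{-1116 - 6889} - 6 \left(n{\left(a{\left(1,S{\left(6 \right)} \right)} \right)} + 16\right)}{-21418 + 40574} = \frac{\sqrt{-1116 - 6889} - 6 \left(\left(2 + 5 \cdot 6^{2}\right) + 16\right)}{-21418 + 40574} = \frac{\sqrt{-8005} - 6 \left(\left(2 + 5 \cdot 36\right) + 16\right)}{19156} = \left(i \sqrt{8005} - 6 \left(\left(2 + 180\right) + 16\right)\right) \frac{1}{19156} = \left(i \sqrt{8005} - 6 \left(182 + 16\right)\right) \frac{1}{19156} = \left(i \sqrt{8005} - 1188\right) \frac{1}{19156} = \left(-1188 + i \sqrt{8005}\right) \frac{1}{19156} = - \frac{297}{4789} + \frac{i \sqrt{8005}}{19156}$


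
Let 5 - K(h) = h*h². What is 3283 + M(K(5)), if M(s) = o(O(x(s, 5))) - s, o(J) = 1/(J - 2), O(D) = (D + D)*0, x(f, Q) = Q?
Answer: 6805/2 ≈ 3402.5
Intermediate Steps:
O(D) = 0 (O(D) = (2*D)*0 = 0)
o(J) = 1/(-2 + J)
K(h) = 5 - h³ (K(h) = 5 - h*h² = 5 - h³)
M(s) = -½ - s (M(s) = 1/(-2 + 0) - s = 1/(-2) - s = -½ - s)
3283 + M(K(5)) = 3283 + (-½ - (5 - 1*5³)) = 3283 + (-½ - (5 - 1*125)) = 3283 + (-½ - (5 - 125)) = 3283 + (-½ - 1*(-120)) = 3283 + (-½ + 120) = 3283 + 239/2 = 6805/2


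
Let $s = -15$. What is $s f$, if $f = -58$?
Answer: $870$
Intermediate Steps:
$s f = \left(-15\right) \left(-58\right) = 870$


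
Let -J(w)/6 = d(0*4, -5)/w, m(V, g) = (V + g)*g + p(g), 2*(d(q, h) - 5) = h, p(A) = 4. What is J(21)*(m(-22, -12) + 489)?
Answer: -4505/7 ≈ -643.57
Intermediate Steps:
d(q, h) = 5 + h/2
m(V, g) = 4 + g*(V + g) (m(V, g) = (V + g)*g + 4 = g*(V + g) + 4 = 4 + g*(V + g))
J(w) = -15/w (J(w) = -6*(5 + (½)*(-5))/w = -6*(5 - 5/2)/w = -15/w)
J(21)*(m(-22, -12) + 489) = (-15/21)*((4 + (-12)² - 22*(-12)) + 489) = (-15*1/21)*((4 + 144 + 264) + 489) = -5*(412 + 489)/7 = -5/7*901 = -4505/7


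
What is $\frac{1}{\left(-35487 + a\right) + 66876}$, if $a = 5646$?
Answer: $\frac{1}{37035} \approx 2.7001 \cdot 10^{-5}$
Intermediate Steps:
$\frac{1}{\left(-35487 + a\right) + 66876} = \frac{1}{\left(-35487 + 5646\right) + 66876} = \frac{1}{-29841 + 66876} = \frac{1}{37035}$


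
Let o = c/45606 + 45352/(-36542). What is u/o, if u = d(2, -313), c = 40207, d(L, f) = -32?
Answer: 2424050112/27230869 ≈ 89.018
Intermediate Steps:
u = -32
o = -27230869/75751566 (o = 40207/45606 + 45352/(-36542) = 40207*(1/45606) + 45352*(-1/36542) = 40207/45606 - 22676/18271 = -27230869/75751566 ≈ -0.35948)
u/o = -32/(-27230869/75751566) = -32*(-75751566/27230869) = 2424050112/27230869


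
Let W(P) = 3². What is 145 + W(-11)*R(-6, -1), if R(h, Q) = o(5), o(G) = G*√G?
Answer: 145 + 45*√5 ≈ 245.62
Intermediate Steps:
W(P) = 9
o(G) = G^(3/2)
R(h, Q) = 5*√5 (R(h, Q) = 5^(3/2) = 5*√5)
145 + W(-11)*R(-6, -1) = 145 + 9*(5*√5) = 145 + 45*√5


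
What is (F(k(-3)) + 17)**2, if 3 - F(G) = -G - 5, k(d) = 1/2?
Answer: 2601/4 ≈ 650.25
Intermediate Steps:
k(d) = 1/2
F(G) = 8 + G (F(G) = 3 - (-G - 5) = 3 - (-5 - G) = 3 + (5 + G) = 8 + G)
(F(k(-3)) + 17)**2 = ((8 + 1/2) + 17)**2 = (17/2 + 17)**2 = (51/2)**2 = 2601/4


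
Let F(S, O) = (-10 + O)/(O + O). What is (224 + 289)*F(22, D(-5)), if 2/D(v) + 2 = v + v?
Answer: 31293/2 ≈ 15647.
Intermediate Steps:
D(v) = 2/(-2 + 2*v) (D(v) = 2/(-2 + (v + v)) = 2/(-2 + 2*v))
F(S, O) = (-10 + O)/(2*O) (F(S, O) = (-10 + O)/((2*O)) = (-10 + O)*(1/(2*O)) = (-10 + O)/(2*O))
(224 + 289)*F(22, D(-5)) = (224 + 289)*((-10 + 1/(-1 - 5))/(2*(1/(-1 - 5)))) = 513*((-10 + 1/(-6))/(2*(1/(-6)))) = 513*((-10 - ⅙)/(2*(-⅙))) = 513*((½)*(-6)*(-61/6)) = 513*(61/2) = 31293/2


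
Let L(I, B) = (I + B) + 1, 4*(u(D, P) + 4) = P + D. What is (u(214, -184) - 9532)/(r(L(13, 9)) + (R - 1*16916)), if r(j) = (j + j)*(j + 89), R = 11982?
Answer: -19057/436 ≈ -43.709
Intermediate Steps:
u(D, P) = -4 + D/4 + P/4 (u(D, P) = -4 + (P + D)/4 = -4 + (D + P)/4 = -4 + (D/4 + P/4) = -4 + D/4 + P/4)
L(I, B) = 1 + B + I (L(I, B) = (B + I) + 1 = 1 + B + I)
r(j) = 2*j*(89 + j) (r(j) = (2*j)*(89 + j) = 2*j*(89 + j))
(u(214, -184) - 9532)/(r(L(13, 9)) + (R - 1*16916)) = ((-4 + (¼)*214 + (¼)*(-184)) - 9532)/(2*(1 + 9 + 13)*(89 + (1 + 9 + 13)) + (11982 - 1*16916)) = ((-4 + 107/2 - 46) - 9532)/(2*23*(89 + 23) + (11982 - 16916)) = (7/2 - 9532)/(2*23*112 - 4934) = -19057/(2*(5152 - 4934)) = -19057/2/218 = -19057/2*1/218 = -19057/436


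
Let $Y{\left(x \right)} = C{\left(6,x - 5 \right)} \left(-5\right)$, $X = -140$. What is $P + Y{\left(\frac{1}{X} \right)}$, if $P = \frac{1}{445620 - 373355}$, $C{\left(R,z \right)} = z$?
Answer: $\frac{50657793}{2023420} \approx 25.036$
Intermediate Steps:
$Y{\left(x \right)} = 25 - 5 x$ ($Y{\left(x \right)} = \left(x - 5\right) \left(-5\right) = \left(-5 + x\right) \left(-5\right) = 25 - 5 x$)
$P = \frac{1}{72265} \approx 1.3838 \cdot 10^{-5}$
$P + Y{\left(\frac{1}{X} \right)} = \frac{1}{72265} + \left(25 - \frac{5}{-140}\right) = \frac{1}{72265} + \left(25 - - \frac{1}{28}\right) = \frac{1}{72265} + \left(25 + \frac{1}{28}\right) = \frac{1}{72265} + \frac{701}{28} = \frac{50657793}{2023420}$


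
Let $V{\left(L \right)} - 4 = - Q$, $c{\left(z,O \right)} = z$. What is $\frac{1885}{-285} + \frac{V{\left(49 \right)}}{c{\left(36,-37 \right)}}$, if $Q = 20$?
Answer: $- \frac{1207}{171} \approx -7.0585$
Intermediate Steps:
$V{\left(L \right)} = -16$ ($V{\left(L \right)} = 4 - 20 = -16$)
$\frac{1885}{-285} + \frac{V{\left(49 \right)}}{c{\left(36,-37 \right)}} = \frac{1885}{-285} - \frac{16}{36} = 1885 \left(- \frac{1}{285}\right) - \frac{4}{9} = - \frac{377}{57} - \frac{4}{9} = - \frac{1207}{171}$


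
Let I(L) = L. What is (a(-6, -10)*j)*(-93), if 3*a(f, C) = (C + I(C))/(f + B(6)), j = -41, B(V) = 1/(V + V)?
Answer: 305040/71 ≈ 4296.3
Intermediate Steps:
B(V) = 1/(2*V)
a(f, C) = 2*C/(3*(1/12 + f)) (a(f, C) = ((C + C)/(f + (1/2)/6))/3 = ((2*C)/(f + (1/2)*(1/6)))/3 = ((2*C)/(f + 1/12))/3 = ((2*C)/(1/12 + f))/3 = (2*C/(1/12 + f))/3 = 2*C/(3*(1/12 + f)))
(a(-6, -10)*j)*(-93) = ((8*(-10)/(1 + 12*(-6)))*(-41))*(-93) = ((8*(-10)/(1 - 72))*(-41))*(-93) = ((8*(-10)/(-71))*(-41))*(-93) = ((8*(-10)*(-1/71))*(-41))*(-93) = ((80/71)*(-41))*(-93) = -3280/71*(-93) = 305040/71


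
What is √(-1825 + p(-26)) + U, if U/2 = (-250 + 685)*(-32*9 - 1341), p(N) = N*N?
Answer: -1417230 + I*√1149 ≈ -1.4172e+6 + 33.897*I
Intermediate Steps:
p(N) = N²
U = -1417230 (U = 2*((-250 + 685)*(-32*9 - 1341)) = 2*(435*(-288 - 1341)) = 2*(435*(-1629)) = 2*(-708615) = -1417230)
√(-1825 + p(-26)) + U = √(-1825 + (-26)²) - 1417230 = √(-1825 + 676) - 1417230 = √(-1149) - 1417230 = I*√1149 - 1417230 = -1417230 + I*√1149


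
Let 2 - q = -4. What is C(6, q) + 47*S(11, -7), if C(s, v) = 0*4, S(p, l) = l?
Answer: -329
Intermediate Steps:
q = 6 (q = 2 - 1*(-4) = 2 + 4 = 6)
C(s, v) = 0
C(6, q) + 47*S(11, -7) = 0 + 47*(-7) = 0 - 329 = -329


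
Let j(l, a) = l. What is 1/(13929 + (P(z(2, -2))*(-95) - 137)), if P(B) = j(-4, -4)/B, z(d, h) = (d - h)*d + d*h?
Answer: 1/13887 ≈ 7.2010e-5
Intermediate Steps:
z(d, h) = d*h + d*(d - h) (z(d, h) = d*(d - h) + d*h = d*h + d*(d - h))
P(B) = -4/B
1/(13929 + (P(z(2, -2))*(-95) - 137)) = 1/(13929 + (-4/(2**2)*(-95) - 137)) = 1/(13929 + (-4/4*(-95) - 137)) = 1/(13929 + (-4*1/4*(-95) - 137)) = 1/(13929 + (-1*(-95) - 137)) = 1/(13929 + (95 - 137)) = 1/(13929 - 42) = 1/13887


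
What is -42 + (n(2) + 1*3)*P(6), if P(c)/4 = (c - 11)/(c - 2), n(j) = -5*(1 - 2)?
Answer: -82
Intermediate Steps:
n(j) = 5 (n(j) = -5*(-1) = 5)
P(c) = 4*(-11 + c)/(-2 + c) (P(c) = 4*((c - 11)/(c - 2)) = 4*((-11 + c)/(-2 + c)) = 4*(-11 + c)/(-2 + c))
-42 + (n(2) + 1*3)*P(6) = -42 + (5 + 1*3)*(4*(-11 + 6)/(-2 + 6)) = -42 + (5 + 3)*(4*(-5)/4) = -42 + 8*(4*(1/4)*(-5)) = -42 + 8*(-5) = -42 - 40 = -82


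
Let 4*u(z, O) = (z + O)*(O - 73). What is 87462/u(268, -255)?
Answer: -43731/533 ≈ -82.047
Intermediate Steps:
u(z, O) = (-73 + O)*(O + z)/4 (u(z, O) = ((z + O)*(O - 73))/4 = ((O + z)*(-73 + O))/4 = ((-73 + O)*(O + z))/4 = (-73 + O)*(O + z)/4)
87462/u(268, -255) = 87462/(-73/4*(-255) - 73/4*268 + (¼)*(-255)² + (¼)*(-255)*268) = 87462/(18615/4 - 4891 + (¼)*65025 - 17085) = 87462/(18615/4 - 4891 + 65025/4 - 17085) = 87462/(-1066) = 87462*(-1/1066) = -43731/533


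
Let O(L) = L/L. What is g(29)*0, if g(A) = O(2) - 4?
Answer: 0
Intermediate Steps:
O(L) = 1
g(A) = -3 (g(A) = 1 - 4 = -3)
g(29)*0 = -3*0 = 0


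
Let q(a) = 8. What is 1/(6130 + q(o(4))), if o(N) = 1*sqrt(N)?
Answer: 1/6138 ≈ 0.00016292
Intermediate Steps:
o(N) = sqrt(N)
1/(6130 + q(o(4))) = 1/(6130 + 8) = 1/6138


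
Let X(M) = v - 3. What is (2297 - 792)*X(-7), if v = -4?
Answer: -10535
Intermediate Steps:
X(M) = -7 (X(M) = -4 - 3 = -7)
(2297 - 792)*X(-7) = (2297 - 792)*(-7) = 1505*(-7) = -10535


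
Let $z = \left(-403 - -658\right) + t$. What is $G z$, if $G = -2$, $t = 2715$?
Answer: $-5940$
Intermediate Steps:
$z = 2970$ ($z = \left(-403 - -658\right) + 2715 = \left(-403 + 658\right) + 2715 = 255 + 2715 = 2970$)
$G z = \left(-2\right) 2970 = -5940$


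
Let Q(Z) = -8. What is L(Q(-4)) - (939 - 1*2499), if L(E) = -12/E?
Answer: 3123/2 ≈ 1561.5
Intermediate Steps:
L(Q(-4)) - (939 - 1*2499) = -12/(-8) - (939 - 1*2499) = -12*(-1/8) - (939 - 2499) = 3/2 - 1*(-1560) = 3/2 + 1560 = 3123/2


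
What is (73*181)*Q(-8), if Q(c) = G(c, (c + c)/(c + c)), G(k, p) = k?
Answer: -105704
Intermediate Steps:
Q(c) = c
(73*181)*Q(-8) = (73*181)*(-8) = 13213*(-8) = -105704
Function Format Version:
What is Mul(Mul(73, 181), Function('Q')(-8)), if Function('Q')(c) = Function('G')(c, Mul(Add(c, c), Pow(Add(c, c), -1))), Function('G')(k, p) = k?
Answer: -105704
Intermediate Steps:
Function('Q')(c) = c
Mul(Mul(73, 181), Function('Q')(-8)) = Mul(Mul(73, 181), -8) = Mul(13213, -8) = -105704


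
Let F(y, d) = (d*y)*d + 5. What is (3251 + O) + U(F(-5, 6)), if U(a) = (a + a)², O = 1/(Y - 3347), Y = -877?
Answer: 531172223/4224 ≈ 1.2575e+5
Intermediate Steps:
F(y, d) = 5 + y*d² (F(y, d) = y*d² + 5 = 5 + y*d²)
O = -1/4224 (O = 1/(-877 - 3347) = 1/(-4224) = -1/4224 ≈ -0.00023674)
U(a) = 4*a² (U(a) = (2*a)² = 4*a²)
(3251 + O) + U(F(-5, 6)) = (3251 - 1/4224) + 4*(5 - 5*6²)² = 13732223/4224 + 4*(5 - 5*36)² = 13732223/4224 + 4*(5 - 180)² = 13732223/4224 + 4*(-175)² = 13732223/4224 + 4*30625 = 13732223/4224 + 122500 = 531172223/4224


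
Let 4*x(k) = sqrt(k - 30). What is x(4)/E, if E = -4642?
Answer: -I*sqrt(26)/18568 ≈ -0.00027461*I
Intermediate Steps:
x(k) = sqrt(-30 + k)/4 (x(k) = sqrt(k - 30)/4 = sqrt(-30 + k)/4)
x(4)/E = (sqrt(-30 + 4)/4)/(-4642) = (sqrt(-26)/4)*(-1/4642) = ((I*sqrt(26))/4)*(-1/4642) = (I*sqrt(26)/4)*(-1/4642) = -I*sqrt(26)/18568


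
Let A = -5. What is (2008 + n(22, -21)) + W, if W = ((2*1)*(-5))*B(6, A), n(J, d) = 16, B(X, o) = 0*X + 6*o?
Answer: 2324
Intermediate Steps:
B(X, o) = 6*o (B(X, o) = 0 + 6*o = 6*o)
W = 300 (W = ((2*1)*(-5))*(6*(-5)) = (2*(-5))*(-30) = -10*(-30) = 300)
(2008 + n(22, -21)) + W = (2008 + 16) + 300 = 2024 + 300 = 2324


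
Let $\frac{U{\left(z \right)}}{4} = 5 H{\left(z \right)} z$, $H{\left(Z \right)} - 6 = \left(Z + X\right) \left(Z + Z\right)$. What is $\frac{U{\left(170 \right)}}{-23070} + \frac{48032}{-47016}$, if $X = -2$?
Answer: $- \frac{38053960636}{4519413} \approx -8420.1$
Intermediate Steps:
$H{\left(Z \right)} = 6 + 2 Z \left(-2 + Z\right)$ ($H{\left(Z \right)} = 6 + \left(Z - 2\right) \left(Z + Z\right) = 6 + \left(-2 + Z\right) 2 Z = 6 + 2 Z \left(-2 + Z\right)$)
$U{\left(z \right)} = 4 z \left(30 - 20 z + 10 z^{2}\right)$ ($U{\left(z \right)} = 4 \cdot 5 \left(6 - 4 z + 2 z^{2}\right) z = 4 \left(30 - 20 z + 10 z^{2}\right) z = 4 z \left(30 - 20 z + 10 z^{2}\right)$)
$\frac{U{\left(170 \right)}}{-23070} + \frac{48032}{-47016} = \frac{40 \cdot 170 \left(3 + 170^{2} - 340\right)}{-23070} + \frac{48032}{-47016} = 40 \cdot 170 \left(3 + 28900 - 340\right) \left(- \frac{1}{23070}\right) + 48032 \left(- \frac{1}{47016}\right) = 40 \cdot 170 \cdot 28563 \left(- \frac{1}{23070}\right) - \frac{6004}{5877} = 194228400 \left(- \frac{1}{23070}\right) - \frac{6004}{5877} = - \frac{6474280}{769} - \frac{6004}{5877} = - \frac{38053960636}{4519413}$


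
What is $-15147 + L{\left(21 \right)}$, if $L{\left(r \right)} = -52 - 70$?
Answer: $-15269$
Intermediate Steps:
$L{\left(r \right)} = -122$ ($L{\left(r \right)} = -52 - 70 = -122$)
$-15147 + L{\left(21 \right)} = -15147 - 122 = -15269$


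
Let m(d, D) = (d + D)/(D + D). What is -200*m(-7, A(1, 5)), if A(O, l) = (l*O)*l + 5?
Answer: -230/3 ≈ -76.667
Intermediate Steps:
A(O, l) = 5 + O*l**2 (A(O, l) = (O*l)*l + 5 = O*l**2 + 5 = 5 + O*l**2)
m(d, D) = (D + d)/(2*D) (m(d, D) = (D + d)/((2*D)) = (D + d)*(1/(2*D)) = (D + d)/(2*D))
-200*m(-7, A(1, 5)) = -100*((5 + 1*5**2) - 7)/(5 + 1*5**2) = -100*((5 + 1*25) - 7)/(5 + 1*25) = -100*((5 + 25) - 7)/(5 + 25) = -100*(30 - 7)/30 = -100*23/30 = -200*23/60 = -230/3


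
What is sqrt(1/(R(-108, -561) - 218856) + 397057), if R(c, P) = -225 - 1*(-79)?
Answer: sqrt(19043598600301226)/219002 ≈ 630.13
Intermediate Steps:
R(c, P) = -146 (R(c, P) = -225 + 79 = -146)
sqrt(1/(R(-108, -561) - 218856) + 397057) = sqrt(1/(-146 - 218856) + 397057) = sqrt(1/(-219002) + 397057) = sqrt(-1/219002 + 397057) = sqrt(86956277113/219002) = sqrt(19043598600301226)/219002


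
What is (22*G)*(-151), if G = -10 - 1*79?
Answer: 295658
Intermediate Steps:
G = -89 (G = -10 - 79 = -89)
(22*G)*(-151) = (22*(-89))*(-151) = -1958*(-151) = 295658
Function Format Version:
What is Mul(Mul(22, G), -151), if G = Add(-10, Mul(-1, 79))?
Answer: 295658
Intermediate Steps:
G = -89 (G = Add(-10, -79) = -89)
Mul(Mul(22, G), -151) = Mul(Mul(22, -89), -151) = Mul(-1958, -151) = 295658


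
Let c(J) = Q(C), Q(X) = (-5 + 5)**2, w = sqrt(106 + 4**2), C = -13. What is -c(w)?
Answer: 0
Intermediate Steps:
w = sqrt(122) (w = sqrt(106 + 16) = sqrt(122) ≈ 11.045)
Q(X) = 0 (Q(X) = 0**2 = 0)
c(J) = 0
-c(w) = -1*0 = 0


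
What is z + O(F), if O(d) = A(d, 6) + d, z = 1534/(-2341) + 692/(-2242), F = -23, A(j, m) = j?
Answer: -123245606/2624261 ≈ -46.964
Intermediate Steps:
z = -2529600/2624261 (z = 1534*(-1/2341) + 692*(-1/2242) = -1534/2341 - 346/1121 = -2529600/2624261 ≈ -0.96393)
O(d) = 2*d (O(d) = d + d = 2*d)
z + O(F) = -2529600/2624261 + 2*(-23) = -2529600/2624261 - 46 = -123245606/2624261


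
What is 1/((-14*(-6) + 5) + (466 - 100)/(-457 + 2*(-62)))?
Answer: 581/51343 ≈ 0.011316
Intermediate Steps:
1/((-14*(-6) + 5) + (466 - 100)/(-457 + 2*(-62))) = 1/((84 + 5) + 366/(-457 - 124)) = 1/(89 + 366/(-581)) = 1/(89 + 366*(-1/581)) = 1/(89 - 366/581) = 1/(51343/581) = 581/51343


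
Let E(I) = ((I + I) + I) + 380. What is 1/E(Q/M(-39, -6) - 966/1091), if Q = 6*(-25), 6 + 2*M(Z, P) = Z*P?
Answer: 20729/7740133 ≈ 0.0026781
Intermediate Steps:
M(Z, P) = -3 + P*Z/2 (M(Z, P) = -3 + (Z*P)/2 = -3 + (P*Z)/2 = -3 + P*Z/2)
Q = -150
E(I) = 380 + 3*I (E(I) = (2*I + I) + 380 = 3*I + 380 = 380 + 3*I)
1/E(Q/M(-39, -6) - 966/1091) = 1/(380 + 3*(-150/(-3 + (1/2)*(-6)*(-39)) - 966/1091)) = 1/(380 + 3*(-150/(-3 + 117) - 966*1/1091)) = 1/(380 + 3*(-150/114 - 966/1091)) = 1/(380 + 3*(-150*1/114 - 966/1091)) = 1/(380 + 3*(-25/19 - 966/1091)) = 1/(380 + 3*(-45629/20729)) = 1/(380 - 136887/20729) = 1/(7740133/20729) = 20729/7740133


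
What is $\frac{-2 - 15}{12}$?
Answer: $- \frac{17}{12} \approx -1.4167$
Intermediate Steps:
$\frac{-2 - 15}{12} = \frac{1}{12} \left(-17\right) = - \frac{17}{12}$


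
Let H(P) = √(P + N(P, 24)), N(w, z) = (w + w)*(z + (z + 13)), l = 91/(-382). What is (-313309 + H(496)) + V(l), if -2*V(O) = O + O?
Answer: -119683947/382 + 4*√3813 ≈ -3.1306e+5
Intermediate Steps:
l = -91/382 (l = 91*(-1/382) = -91/382 ≈ -0.23822)
N(w, z) = 2*w*(13 + 2*z) (N(w, z) = (2*w)*(z + (13 + z)) = (2*w)*(13 + 2*z) = 2*w*(13 + 2*z))
V(O) = -O (V(O) = -(O + O)/2 = -O)
H(P) = √123*√P (H(P) = √(P + 2*P*(13 + 2*24)) = √(P + 2*P*(13 + 48)) = √(P + 2*P*61) = √(P + 122*P) = √(123*P) = √123*√P)
(-313309 + H(496)) + V(l) = (-313309 + √123*√496) - 1*(-91/382) = (-313309 + √123*(4*√31)) + 91/382 = (-313309 + 4*√3813) + 91/382 = -119683947/382 + 4*√3813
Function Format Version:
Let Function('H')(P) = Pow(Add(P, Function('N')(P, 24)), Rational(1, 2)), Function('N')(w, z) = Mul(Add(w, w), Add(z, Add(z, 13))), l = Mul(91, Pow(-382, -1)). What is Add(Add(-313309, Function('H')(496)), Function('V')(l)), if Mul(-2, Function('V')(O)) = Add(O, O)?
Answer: Add(Rational(-119683947, 382), Mul(4, Pow(3813, Rational(1, 2)))) ≈ -3.1306e+5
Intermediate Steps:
l = Rational(-91, 382) (l = Mul(91, Rational(-1, 382)) = Rational(-91, 382) ≈ -0.23822)
Function('N')(w, z) = Mul(2, w, Add(13, Mul(2, z))) (Function('N')(w, z) = Mul(Mul(2, w), Add(z, Add(13, z))) = Mul(Mul(2, w), Add(13, Mul(2, z))) = Mul(2, w, Add(13, Mul(2, z))))
Function('V')(O) = Mul(-1, O) (Function('V')(O) = Mul(Rational(-1, 2), Add(O, O)) = Mul(Rational(-1, 2), Mul(2, O)) = Mul(-1, O))
Function('H')(P) = Mul(Pow(123, Rational(1, 2)), Pow(P, Rational(1, 2))) (Function('H')(P) = Pow(Add(P, Mul(2, P, Add(13, Mul(2, 24)))), Rational(1, 2)) = Pow(Add(P, Mul(2, P, Add(13, 48))), Rational(1, 2)) = Pow(Add(P, Mul(2, P, 61)), Rational(1, 2)) = Pow(Add(P, Mul(122, P)), Rational(1, 2)) = Pow(Mul(123, P), Rational(1, 2)) = Mul(Pow(123, Rational(1, 2)), Pow(P, Rational(1, 2))))
Add(Add(-313309, Function('H')(496)), Function('V')(l)) = Add(Add(-313309, Mul(Pow(123, Rational(1, 2)), Pow(496, Rational(1, 2)))), Mul(-1, Rational(-91, 382))) = Add(Add(-313309, Mul(Pow(123, Rational(1, 2)), Mul(4, Pow(31, Rational(1, 2))))), Rational(91, 382)) = Add(Add(-313309, Mul(4, Pow(3813, Rational(1, 2)))), Rational(91, 382)) = Add(Rational(-119683947, 382), Mul(4, Pow(3813, Rational(1, 2))))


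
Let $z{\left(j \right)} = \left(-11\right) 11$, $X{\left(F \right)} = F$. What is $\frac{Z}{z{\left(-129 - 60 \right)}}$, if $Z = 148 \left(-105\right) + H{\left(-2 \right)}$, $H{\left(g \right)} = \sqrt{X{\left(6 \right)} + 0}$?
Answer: $\frac{15540}{121} - \frac{\sqrt{6}}{121} \approx 128.41$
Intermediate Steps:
$z{\left(j \right)} = -121$
$H{\left(g \right)} = \sqrt{6}$ ($H{\left(g \right)} = \sqrt{6 + 0} = \sqrt{6}$)
$Z = -15540 + \sqrt{6}$ ($Z = 148 \left(-105\right) + \sqrt{6} = -15540 + \sqrt{6} \approx -15538.0$)
$\frac{Z}{z{\left(-129 - 60 \right)}} = \frac{-15540 + \sqrt{6}}{-121} = \left(-15540 + \sqrt{6}\right) \left(- \frac{1}{121}\right) = \frac{15540}{121} - \frac{\sqrt{6}}{121}$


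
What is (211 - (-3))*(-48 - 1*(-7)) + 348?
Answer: -8426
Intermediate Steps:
(211 - (-3))*(-48 - 1*(-7)) + 348 = (211 - 1*(-3))*(-48 + 7) + 348 = (211 + 3)*(-41) + 348 = 214*(-41) + 348 = -8774 + 348 = -8426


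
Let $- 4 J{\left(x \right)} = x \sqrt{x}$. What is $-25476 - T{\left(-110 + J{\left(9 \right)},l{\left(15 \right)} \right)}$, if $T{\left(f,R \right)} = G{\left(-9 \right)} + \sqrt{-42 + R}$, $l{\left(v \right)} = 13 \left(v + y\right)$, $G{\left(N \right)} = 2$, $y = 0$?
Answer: $-25478 - 3 \sqrt{17} \approx -25490.0$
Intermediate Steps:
$J{\left(x \right)} = - \frac{x^{\frac{3}{2}}}{4}$ ($J{\left(x \right)} = - \frac{x \sqrt{x}}{4} = - \frac{x^{\frac{3}{2}}}{4}$)
$l{\left(v \right)} = 13 v$ ($l{\left(v \right)} = 13 \left(v + 0\right) = 13 v$)
$T{\left(f,R \right)} = 2 + \sqrt{-42 + R}$
$-25476 - T{\left(-110 + J{\left(9 \right)},l{\left(15 \right)} \right)} = -25476 - \left(2 + \sqrt{-42 + 13 \cdot 15}\right) = -25476 - \left(2 + \sqrt{-42 + 195}\right) = -25476 - \left(2 + \sqrt{153}\right) = -25476 - \left(2 + 3 \sqrt{17}\right) = -25478 - 3 \sqrt{17}$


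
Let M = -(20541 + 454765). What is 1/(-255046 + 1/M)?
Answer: -475306/121224894077 ≈ -3.9209e-6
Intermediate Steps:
M = -475306 (M = -1*475306 = -475306)
1/(-255046 + 1/M) = 1/(-255046 + 1/(-475306)) = 1/(-255046 - 1/475306) = 1/(-121224894077/475306) = -475306/121224894077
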